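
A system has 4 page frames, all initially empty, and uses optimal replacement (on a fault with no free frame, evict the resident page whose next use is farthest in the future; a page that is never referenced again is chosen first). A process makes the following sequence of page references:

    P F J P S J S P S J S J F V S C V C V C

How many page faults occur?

6

P: miss, frames {P}
F: miss, frames {P,F}
J: miss, frames {P,F,J}
P: hit
S: miss, frames {P,F,J,S}
J: hit
S: hit
P: hit
S: hit
J: hit
S: hit
J: hit
F: hit
V: miss, evict J, frames {P,F,S,V}
S: hit
C: miss, evict S, frames {P,F,V,C}
V: hit
C: hit
V: hit
C: hit
Page faults: 6.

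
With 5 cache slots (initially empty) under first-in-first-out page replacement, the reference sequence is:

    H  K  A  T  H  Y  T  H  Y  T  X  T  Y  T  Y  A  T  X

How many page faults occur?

6

H -> miss, frames [H]
K -> miss, frames [H, K]
A -> miss, frames [H, K, A]
T -> miss, frames [H, K, A, T]
H -> hit
Y -> miss, frames [H, K, A, T, Y]
T -> hit
H -> hit
Y -> hit
T -> hit
X -> miss, evict H, frames [K, A, T, Y, X]
T -> hit
Y -> hit
T -> hit
Y -> hit
A -> hit
T -> hit
X -> hit
Page faults: 6.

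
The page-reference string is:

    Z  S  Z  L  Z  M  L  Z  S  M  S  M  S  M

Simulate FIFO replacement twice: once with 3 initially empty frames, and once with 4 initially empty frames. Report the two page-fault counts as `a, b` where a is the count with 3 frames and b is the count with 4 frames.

3 frames: F F . F . F . F F . . . . . → 6 faults.
4 frames: F F . F . F . . . . . . . . → 4 faults.
4 < 6: adding a frame reduced faults, as is typical.

6, 4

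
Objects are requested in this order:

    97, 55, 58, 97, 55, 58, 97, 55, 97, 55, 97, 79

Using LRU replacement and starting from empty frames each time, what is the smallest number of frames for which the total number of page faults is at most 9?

2

f=1: 12 faults
f=2: 9 faults
f=3: 4 faults
f=4: 4 faults
Smallest f with faults ≤ 9 is 2.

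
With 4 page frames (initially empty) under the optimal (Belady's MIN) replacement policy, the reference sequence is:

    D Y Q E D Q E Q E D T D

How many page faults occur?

D: miss, frames (D)
Y: miss, frames (D Y)
Q: miss, frames (D Y Q)
E: miss, frames (D Y Q E)
D: hit
Q: hit
E: hit
Q: hit
E: hit
D: hit
T: miss, evict E, frames (D Y Q T)
D: hit
Page faults: 5.

5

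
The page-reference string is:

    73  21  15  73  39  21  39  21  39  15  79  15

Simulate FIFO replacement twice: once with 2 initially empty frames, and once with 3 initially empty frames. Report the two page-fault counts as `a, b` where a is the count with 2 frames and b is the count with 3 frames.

8, 5

2 frames: F F F F F F . . . F F . → 8 faults.
3 frames: F F F . F . . . . . F . → 5 faults.
5 < 8: adding a frame reduced faults, as is typical.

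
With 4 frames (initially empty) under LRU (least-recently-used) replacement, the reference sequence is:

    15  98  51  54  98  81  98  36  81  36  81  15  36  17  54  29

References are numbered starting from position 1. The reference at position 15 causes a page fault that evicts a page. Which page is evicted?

pos 1: 15 → miss, frames {15}
pos 2: 98 → miss, frames {15,98}
pos 3: 51 → miss, frames {15,98,51}
pos 4: 54 → miss, frames {15,98,51,54}
pos 5: 98 → hit
pos 6: 81 → miss, evict 15, frames {51,54,98,81}
pos 7: 98 → hit
pos 8: 36 → miss, evict 51, frames {54,81,98,36}
pos 9: 81 → hit
pos 10: 36 → hit
pos 11: 81 → hit
pos 12: 15 → miss, evict 54, frames {98,36,81,15}
pos 13: 36 → hit
pos 14: 17 → miss, evict 98, frames {81,15,36,17}
pos 15: 54 → miss, evict 81, frames {15,36,17,54}
At position 15, page 81 is evicted.

81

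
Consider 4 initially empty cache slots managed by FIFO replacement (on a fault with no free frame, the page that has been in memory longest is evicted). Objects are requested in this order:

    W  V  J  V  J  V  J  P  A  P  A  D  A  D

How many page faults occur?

W → miss, frames (W)
V → miss, frames (W V)
J → miss, frames (W V J)
V → hit
J → hit
V → hit
J → hit
P → miss, frames (W V J P)
A → miss, evict W, frames (V J P A)
P → hit
A → hit
D → miss, evict V, frames (J P A D)
A → hit
D → hit
Page faults: 6.

6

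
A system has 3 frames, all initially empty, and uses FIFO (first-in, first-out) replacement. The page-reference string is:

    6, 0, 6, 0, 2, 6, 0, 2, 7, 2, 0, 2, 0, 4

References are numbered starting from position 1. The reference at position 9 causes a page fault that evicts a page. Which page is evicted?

6

pos 1: 6: miss, frames {6}
pos 2: 0: miss, frames {6,0}
pos 3: 6: hit
pos 4: 0: hit
pos 5: 2: miss, frames {6,0,2}
pos 6: 6: hit
pos 7: 0: hit
pos 8: 2: hit
pos 9: 7: miss, evict 6, frames {0,2,7}
At position 9, page 6 is evicted.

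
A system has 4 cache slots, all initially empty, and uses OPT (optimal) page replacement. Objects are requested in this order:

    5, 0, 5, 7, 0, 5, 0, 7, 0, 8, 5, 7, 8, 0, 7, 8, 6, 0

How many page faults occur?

5

5 -> miss, frames [5]
0 -> miss, frames [5, 0]
5 -> hit
7 -> miss, frames [5, 0, 7]
0 -> hit
5 -> hit
0 -> hit
7 -> hit
0 -> hit
8 -> miss, frames [5, 0, 7, 8]
5 -> hit
7 -> hit
8 -> hit
0 -> hit
7 -> hit
8 -> hit
6 -> miss, evict 8, frames [5, 0, 7, 6]
0 -> hit
Page faults: 5.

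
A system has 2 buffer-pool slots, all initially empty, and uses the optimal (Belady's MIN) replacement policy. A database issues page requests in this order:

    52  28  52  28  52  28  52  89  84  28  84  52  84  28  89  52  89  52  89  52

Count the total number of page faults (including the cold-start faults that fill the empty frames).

7

52: miss, frames (52)
28: miss, frames (52 28)
52: hit
28: hit
52: hit
28: hit
52: hit
89: miss, evict 52, frames (28 89)
84: miss, evict 89, frames (28 84)
28: hit
84: hit
52: miss, evict 28, frames (84 52)
84: hit
28: miss, evict 84, frames (52 28)
89: miss, evict 28, frames (52 89)
52: hit
89: hit
52: hit
89: hit
52: hit
Page faults: 7.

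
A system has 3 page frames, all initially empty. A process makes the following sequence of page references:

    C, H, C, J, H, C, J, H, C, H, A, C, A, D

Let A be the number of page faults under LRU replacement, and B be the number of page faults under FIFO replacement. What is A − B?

Under LRU: F F . F . . . . . . F . . F → 5 faults.
Under FIFO: F F . F . . . . . . F F . F → 6 faults.
A − B = 5 − 6 = -1.

-1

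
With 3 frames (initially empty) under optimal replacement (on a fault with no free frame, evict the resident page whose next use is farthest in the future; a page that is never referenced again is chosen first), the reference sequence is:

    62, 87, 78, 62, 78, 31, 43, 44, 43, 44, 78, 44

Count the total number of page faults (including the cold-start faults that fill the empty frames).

6

62 -> fault, frames (62)
87 -> fault, frames (62 87)
78 -> fault, frames (62 87 78)
62 -> hit
78 -> hit
31 -> fault, evict 87, frames (62 78 31)
43 -> fault, evict 31, frames (62 78 43)
44 -> fault, evict 62, frames (78 43 44)
43 -> hit
44 -> hit
78 -> hit
44 -> hit
Page faults: 6.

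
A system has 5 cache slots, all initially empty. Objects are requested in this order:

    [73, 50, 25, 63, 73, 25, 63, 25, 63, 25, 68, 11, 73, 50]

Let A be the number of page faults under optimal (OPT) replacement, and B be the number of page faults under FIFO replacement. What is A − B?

Under OPT: F F F F . . . . . . F F . . → 6 faults.
Under FIFO: F F F F . . . . . . F F F F → 8 faults.
A − B = 6 − 8 = -2.

-2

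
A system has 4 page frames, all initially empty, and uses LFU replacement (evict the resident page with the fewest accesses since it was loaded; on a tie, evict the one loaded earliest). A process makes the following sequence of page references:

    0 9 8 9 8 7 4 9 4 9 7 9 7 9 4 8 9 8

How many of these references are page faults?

5

0 → miss, frames {0}
9 → miss, frames {0,9}
8 → miss, frames {0,9,8}
9 → hit
8 → hit
7 → miss, frames {0,9,8,7}
4 → miss, evict 0, frames {9,8,7,4}
9 → hit
4 → hit
9 → hit
7 → hit
9 → hit
7 → hit
9 → hit
4 → hit
8 → hit
9 → hit
8 → hit
Page faults: 5.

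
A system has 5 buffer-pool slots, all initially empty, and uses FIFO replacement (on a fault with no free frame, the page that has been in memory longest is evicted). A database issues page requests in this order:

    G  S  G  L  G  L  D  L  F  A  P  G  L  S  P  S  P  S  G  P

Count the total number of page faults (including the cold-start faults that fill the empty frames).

G -> fault, frames [G]
S -> fault, frames [G, S]
G -> hit
L -> fault, frames [G, S, L]
G -> hit
L -> hit
D -> fault, frames [G, S, L, D]
L -> hit
F -> fault, frames [G, S, L, D, F]
A -> fault, evict G, frames [S, L, D, F, A]
P -> fault, evict S, frames [L, D, F, A, P]
G -> fault, evict L, frames [D, F, A, P, G]
L -> fault, evict D, frames [F, A, P, G, L]
S -> fault, evict F, frames [A, P, G, L, S]
P -> hit
S -> hit
P -> hit
S -> hit
G -> hit
P -> hit
Page faults: 10.

10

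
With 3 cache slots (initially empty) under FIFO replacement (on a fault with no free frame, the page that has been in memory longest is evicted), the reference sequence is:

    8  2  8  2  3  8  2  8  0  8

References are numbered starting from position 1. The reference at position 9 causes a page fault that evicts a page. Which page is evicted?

pos 1: 8 → miss, frames (8)
pos 2: 2 → miss, frames (8 2)
pos 3: 8 → hit
pos 4: 2 → hit
pos 5: 3 → miss, frames (8 2 3)
pos 6: 8 → hit
pos 7: 2 → hit
pos 8: 8 → hit
pos 9: 0 → miss, evict 8, frames (2 3 0)
At position 9, page 8 is evicted.

8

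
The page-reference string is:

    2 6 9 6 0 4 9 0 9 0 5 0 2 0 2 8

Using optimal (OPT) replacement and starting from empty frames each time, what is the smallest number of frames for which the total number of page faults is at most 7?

4

f=1: 16 faults
f=2: 9 faults
f=3: 8 faults
f=4: 7 faults
f=5: 7 faults
f=6: 7 faults
f=7: 7 faults
Smallest f with faults ≤ 7 is 4.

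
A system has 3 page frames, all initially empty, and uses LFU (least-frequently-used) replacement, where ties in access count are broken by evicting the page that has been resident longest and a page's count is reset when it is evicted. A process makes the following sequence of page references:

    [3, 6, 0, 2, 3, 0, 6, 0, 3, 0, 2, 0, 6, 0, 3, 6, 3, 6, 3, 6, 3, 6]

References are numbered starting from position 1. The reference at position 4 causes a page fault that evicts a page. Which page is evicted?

pos 1: 3: miss, frames (3)
pos 2: 6: miss, frames (3 6)
pos 3: 0: miss, frames (3 6 0)
pos 4: 2: miss, evict 3, frames (6 0 2)
At position 4, page 3 is evicted.

3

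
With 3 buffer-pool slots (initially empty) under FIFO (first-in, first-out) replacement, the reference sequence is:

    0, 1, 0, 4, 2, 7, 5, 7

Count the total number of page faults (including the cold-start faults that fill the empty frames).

0 → fault, frames [0]
1 → fault, frames [0, 1]
0 → hit
4 → fault, frames [0, 1, 4]
2 → fault, evict 0, frames [1, 4, 2]
7 → fault, evict 1, frames [4, 2, 7]
5 → fault, evict 4, frames [2, 7, 5]
7 → hit
Page faults: 6.

6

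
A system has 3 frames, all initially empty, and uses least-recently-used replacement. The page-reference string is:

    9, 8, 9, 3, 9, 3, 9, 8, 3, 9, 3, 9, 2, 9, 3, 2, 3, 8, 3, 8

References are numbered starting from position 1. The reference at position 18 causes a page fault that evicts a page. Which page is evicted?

pos 1: 9 → miss, frames (9)
pos 2: 8 → miss, frames (9 8)
pos 3: 9 → hit
pos 4: 3 → miss, frames (8 9 3)
pos 5: 9 → hit
pos 6: 3 → hit
pos 7: 9 → hit
pos 8: 8 → hit
pos 9: 3 → hit
pos 10: 9 → hit
pos 11: 3 → hit
pos 12: 9 → hit
pos 13: 2 → miss, evict 8, frames (3 9 2)
pos 14: 9 → hit
pos 15: 3 → hit
pos 16: 2 → hit
pos 17: 3 → hit
pos 18: 8 → miss, evict 9, frames (2 3 8)
At position 18, page 9 is evicted.

9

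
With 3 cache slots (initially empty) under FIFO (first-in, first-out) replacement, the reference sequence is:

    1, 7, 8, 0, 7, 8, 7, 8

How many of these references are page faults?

1 -> fault, frames [1]
7 -> fault, frames [1, 7]
8 -> fault, frames [1, 7, 8]
0 -> fault, evict 1, frames [7, 8, 0]
7 -> hit
8 -> hit
7 -> hit
8 -> hit
Page faults: 4.

4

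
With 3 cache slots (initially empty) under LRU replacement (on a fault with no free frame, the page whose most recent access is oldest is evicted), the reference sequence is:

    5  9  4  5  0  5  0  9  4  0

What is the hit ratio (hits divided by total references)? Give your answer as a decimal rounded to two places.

0.40

5: fault, frames {5}
9: fault, frames {5,9}
4: fault, frames {5,9,4}
5: hit
0: fault, evict 9, frames {4,5,0}
5: hit
0: hit
9: fault, evict 4, frames {5,0,9}
4: fault, evict 5, frames {0,9,4}
0: hit
Hits: 4 of 10 references → 4/10 = 0.4000.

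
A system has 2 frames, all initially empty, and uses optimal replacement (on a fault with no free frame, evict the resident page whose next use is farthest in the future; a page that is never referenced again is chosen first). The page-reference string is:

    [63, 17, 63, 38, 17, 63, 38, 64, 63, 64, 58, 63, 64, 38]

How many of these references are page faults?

63 -> fault, frames (63)
17 -> fault, frames (63 17)
63 -> hit
38 -> fault, evict 63, frames (17 38)
17 -> hit
63 -> fault, evict 17, frames (38 63)
38 -> hit
64 -> fault, evict 38, frames (63 64)
63 -> hit
64 -> hit
58 -> fault, evict 64, frames (63 58)
63 -> hit
64 -> fault, evict 58, frames (63 64)
38 -> fault, evict 64, frames (63 38)
Page faults: 8.

8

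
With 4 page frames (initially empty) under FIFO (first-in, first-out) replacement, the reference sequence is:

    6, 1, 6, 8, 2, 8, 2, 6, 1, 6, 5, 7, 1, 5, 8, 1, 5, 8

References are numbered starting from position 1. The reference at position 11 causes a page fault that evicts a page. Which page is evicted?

pos 1: 6: miss, frames {6}
pos 2: 1: miss, frames {6,1}
pos 3: 6: hit
pos 4: 8: miss, frames {6,1,8}
pos 5: 2: miss, frames {6,1,8,2}
pos 6: 8: hit
pos 7: 2: hit
pos 8: 6: hit
pos 9: 1: hit
pos 10: 6: hit
pos 11: 5: miss, evict 6, frames {1,8,2,5}
At position 11, page 6 is evicted.

6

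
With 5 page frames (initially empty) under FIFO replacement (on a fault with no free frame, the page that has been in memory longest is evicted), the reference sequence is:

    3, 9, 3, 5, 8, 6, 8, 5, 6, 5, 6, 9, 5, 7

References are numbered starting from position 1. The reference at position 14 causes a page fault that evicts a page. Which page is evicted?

pos 1: 3 -> miss, frames [3]
pos 2: 9 -> miss, frames [3, 9]
pos 3: 3 -> hit
pos 4: 5 -> miss, frames [3, 9, 5]
pos 5: 8 -> miss, frames [3, 9, 5, 8]
pos 6: 6 -> miss, frames [3, 9, 5, 8, 6]
pos 7: 8 -> hit
pos 8: 5 -> hit
pos 9: 6 -> hit
pos 10: 5 -> hit
pos 11: 6 -> hit
pos 12: 9 -> hit
pos 13: 5 -> hit
pos 14: 7 -> miss, evict 3, frames [9, 5, 8, 6, 7]
At position 14, page 3 is evicted.

3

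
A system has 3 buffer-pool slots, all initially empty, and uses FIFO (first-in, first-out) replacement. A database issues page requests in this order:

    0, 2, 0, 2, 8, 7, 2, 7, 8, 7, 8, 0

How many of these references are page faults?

5

0 → fault, frames (0)
2 → fault, frames (0 2)
0 → hit
2 → hit
8 → fault, frames (0 2 8)
7 → fault, evict 0, frames (2 8 7)
2 → hit
7 → hit
8 → hit
7 → hit
8 → hit
0 → fault, evict 2, frames (8 7 0)
Page faults: 5.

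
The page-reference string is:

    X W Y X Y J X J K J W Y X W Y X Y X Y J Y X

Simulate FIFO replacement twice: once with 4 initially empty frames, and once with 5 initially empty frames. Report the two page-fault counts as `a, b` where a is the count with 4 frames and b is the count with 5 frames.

4 frames: F F F . . F . . F . . . F F F . . . . F . . → 9 faults.
5 frames: F F F . . F . . F . . . . . . . . . . . . . → 5 faults.
5 < 9: adding a frame reduced faults, as is typical.

9, 5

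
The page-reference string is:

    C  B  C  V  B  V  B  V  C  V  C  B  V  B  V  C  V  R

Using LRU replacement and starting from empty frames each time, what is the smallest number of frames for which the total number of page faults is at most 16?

2

f=1: 18 faults
f=2: 9 faults
f=3: 4 faults
f=4: 4 faults
Smallest f with faults ≤ 16 is 2.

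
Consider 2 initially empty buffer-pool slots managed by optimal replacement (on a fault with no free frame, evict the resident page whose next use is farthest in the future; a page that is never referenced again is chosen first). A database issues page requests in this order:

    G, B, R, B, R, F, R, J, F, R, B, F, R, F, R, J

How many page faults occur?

G: miss, frames {G}
B: miss, frames {G,B}
R: miss, evict G, frames {B,R}
B: hit
R: hit
F: miss, evict B, frames {R,F}
R: hit
J: miss, evict R, frames {F,J}
F: hit
R: miss, evict J, frames {F,R}
B: miss, evict R, frames {F,B}
F: hit
R: miss, evict B, frames {F,R}
F: hit
R: hit
J: miss, evict R, frames {F,J}
Page faults: 9.

9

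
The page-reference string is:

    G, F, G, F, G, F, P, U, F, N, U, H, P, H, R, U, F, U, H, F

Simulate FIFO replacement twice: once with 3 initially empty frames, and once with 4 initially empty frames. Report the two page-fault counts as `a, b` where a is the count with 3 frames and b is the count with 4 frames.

3 frames: F F . . . . F F . F . F F . F F F . F . → 11 faults.
4 frames: F F . . . . F F . F . F . . F . F F . . → 9 faults.
9 < 11: adding a frame reduced faults, as is typical.

11, 9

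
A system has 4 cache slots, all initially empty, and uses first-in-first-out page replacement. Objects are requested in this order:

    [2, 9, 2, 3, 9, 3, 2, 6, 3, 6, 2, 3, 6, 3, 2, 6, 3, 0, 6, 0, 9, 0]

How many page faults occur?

2 -> fault, frames {2}
9 -> fault, frames {2,9}
2 -> hit
3 -> fault, frames {2,9,3}
9 -> hit
3 -> hit
2 -> hit
6 -> fault, frames {2,9,3,6}
3 -> hit
6 -> hit
2 -> hit
3 -> hit
6 -> hit
3 -> hit
2 -> hit
6 -> hit
3 -> hit
0 -> fault, evict 2, frames {9,3,6,0}
6 -> hit
0 -> hit
9 -> hit
0 -> hit
Page faults: 5.

5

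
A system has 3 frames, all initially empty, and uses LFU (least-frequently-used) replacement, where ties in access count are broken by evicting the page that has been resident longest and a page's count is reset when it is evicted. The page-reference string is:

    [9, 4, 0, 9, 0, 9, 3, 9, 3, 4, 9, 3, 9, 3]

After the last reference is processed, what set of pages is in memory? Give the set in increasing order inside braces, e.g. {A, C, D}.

{3, 4, 9}

9: fault, frames (9)
4: fault, frames (9 4)
0: fault, frames (9 4 0)
9: hit
0: hit
9: hit
3: fault, evict 4, frames (9 0 3)
9: hit
3: hit
4: fault, evict 0, frames (9 3 4)
9: hit
3: hit
9: hit
3: hit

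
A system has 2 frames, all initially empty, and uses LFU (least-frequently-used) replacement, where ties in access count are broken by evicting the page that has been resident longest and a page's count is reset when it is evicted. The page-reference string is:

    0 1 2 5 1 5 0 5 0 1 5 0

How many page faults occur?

8

0: miss, frames {0}
1: miss, frames {0,1}
2: miss, evict 0, frames {1,2}
5: miss, evict 1, frames {2,5}
1: miss, evict 2, frames {5,1}
5: hit
0: miss, evict 1, frames {5,0}
5: hit
0: hit
1: miss, evict 0, frames {5,1}
5: hit
0: miss, evict 1, frames {5,0}
Page faults: 8.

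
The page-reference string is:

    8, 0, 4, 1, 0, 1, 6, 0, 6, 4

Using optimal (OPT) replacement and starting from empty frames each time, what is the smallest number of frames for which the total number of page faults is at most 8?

f=1: 10 faults
f=2: 6 faults
f=3: 5 faults
f=4: 5 faults
f=5: 5 faults
Smallest f with faults ≤ 8 is 2.

2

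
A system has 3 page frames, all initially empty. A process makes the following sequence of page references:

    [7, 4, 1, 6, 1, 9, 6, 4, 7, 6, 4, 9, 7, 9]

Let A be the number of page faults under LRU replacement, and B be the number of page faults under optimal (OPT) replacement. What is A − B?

2

Under LRU: F F F F . F . F F . . F F . → 9 faults.
Under OPT: F F F F . F . . F . . F . . → 7 faults.
A − B = 9 − 7 = 2.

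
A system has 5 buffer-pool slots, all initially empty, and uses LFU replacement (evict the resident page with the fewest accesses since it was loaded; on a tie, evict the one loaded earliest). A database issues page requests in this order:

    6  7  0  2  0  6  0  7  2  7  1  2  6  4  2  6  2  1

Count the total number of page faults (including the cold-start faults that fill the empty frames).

7

6 -> fault, frames {6}
7 -> fault, frames {6,7}
0 -> fault, frames {6,7,0}
2 -> fault, frames {6,7,0,2}
0 -> hit
6 -> hit
0 -> hit
7 -> hit
2 -> hit
7 -> hit
1 -> fault, frames {6,7,0,2,1}
2 -> hit
6 -> hit
4 -> fault, evict 1, frames {6,7,0,2,4}
2 -> hit
6 -> hit
2 -> hit
1 -> fault, evict 4, frames {6,7,0,2,1}
Page faults: 7.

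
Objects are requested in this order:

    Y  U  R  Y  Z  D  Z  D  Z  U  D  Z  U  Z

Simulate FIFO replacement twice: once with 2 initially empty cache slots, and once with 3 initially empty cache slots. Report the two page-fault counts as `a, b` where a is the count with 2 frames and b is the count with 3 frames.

2 frames: F F F F F F . . . F . F . . → 8 faults.
3 frames: F F F . F F . . . F . . . . → 6 faults.
6 < 8: adding a frame reduced faults, as is typical.

8, 6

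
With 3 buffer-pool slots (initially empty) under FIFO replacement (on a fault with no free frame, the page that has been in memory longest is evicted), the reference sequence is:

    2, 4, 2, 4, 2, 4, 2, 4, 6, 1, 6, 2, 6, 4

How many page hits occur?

2: miss, frames {2}
4: miss, frames {2,4}
2: hit
4: hit
2: hit
4: hit
2: hit
4: hit
6: miss, frames {2,4,6}
1: miss, evict 2, frames {4,6,1}
6: hit
2: miss, evict 4, frames {6,1,2}
6: hit
4: miss, evict 6, frames {1,2,4}
Hits: 8.

8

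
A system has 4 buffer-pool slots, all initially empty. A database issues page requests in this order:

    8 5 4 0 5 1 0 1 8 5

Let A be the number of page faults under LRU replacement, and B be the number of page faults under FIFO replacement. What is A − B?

Under LRU: F F F F . F . . F . → 6 faults.
Under FIFO: F F F F . F . . F F → 7 faults.
A − B = 6 − 7 = -1.

-1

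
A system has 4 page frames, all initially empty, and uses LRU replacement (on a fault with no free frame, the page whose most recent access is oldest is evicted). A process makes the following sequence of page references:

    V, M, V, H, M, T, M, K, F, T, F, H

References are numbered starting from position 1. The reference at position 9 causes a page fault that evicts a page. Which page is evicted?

H

pos 1: V -> fault, frames [V]
pos 2: M -> fault, frames [V, M]
pos 3: V -> hit
pos 4: H -> fault, frames [M, V, H]
pos 5: M -> hit
pos 6: T -> fault, frames [V, H, M, T]
pos 7: M -> hit
pos 8: K -> fault, evict V, frames [H, T, M, K]
pos 9: F -> fault, evict H, frames [T, M, K, F]
At position 9, page H is evicted.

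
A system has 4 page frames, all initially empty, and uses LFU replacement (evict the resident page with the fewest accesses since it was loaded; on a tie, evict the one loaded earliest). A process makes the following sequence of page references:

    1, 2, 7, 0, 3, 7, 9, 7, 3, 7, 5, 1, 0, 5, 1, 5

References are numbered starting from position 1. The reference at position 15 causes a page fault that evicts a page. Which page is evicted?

pos 1: 1: fault, frames (1)
pos 2: 2: fault, frames (1 2)
pos 3: 7: fault, frames (1 2 7)
pos 4: 0: fault, frames (1 2 7 0)
pos 5: 3: fault, evict 1, frames (2 7 0 3)
pos 6: 7: hit
pos 7: 9: fault, evict 2, frames (7 0 3 9)
pos 8: 7: hit
pos 9: 3: hit
pos 10: 7: hit
pos 11: 5: fault, evict 0, frames (7 3 9 5)
pos 12: 1: fault, evict 9, frames (7 3 5 1)
pos 13: 0: fault, evict 5, frames (7 3 1 0)
pos 14: 5: fault, evict 1, frames (7 3 0 5)
pos 15: 1: fault, evict 0, frames (7 3 5 1)
At position 15, page 0 is evicted.

0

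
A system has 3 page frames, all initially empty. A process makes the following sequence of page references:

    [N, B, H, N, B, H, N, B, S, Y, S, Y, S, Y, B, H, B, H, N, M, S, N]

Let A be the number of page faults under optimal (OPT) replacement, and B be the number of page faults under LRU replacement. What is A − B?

Under OPT: F F F . . . . . F F . . . . . F . . F F . . → 8 faults.
Under LRU: F F F . . . . . F F . . . . . F . . F F F . → 9 faults.
A − B = 8 − 9 = -1.

-1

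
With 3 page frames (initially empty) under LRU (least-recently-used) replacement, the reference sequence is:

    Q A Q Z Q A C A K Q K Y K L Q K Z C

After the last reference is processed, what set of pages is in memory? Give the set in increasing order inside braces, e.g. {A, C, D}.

{C, K, Z}

Q -> fault, frames [Q]
A -> fault, frames [Q, A]
Q -> hit
Z -> fault, frames [A, Q, Z]
Q -> hit
A -> hit
C -> fault, evict Z, frames [Q, A, C]
A -> hit
K -> fault, evict Q, frames [C, A, K]
Q -> fault, evict C, frames [A, K, Q]
K -> hit
Y -> fault, evict A, frames [Q, K, Y]
K -> hit
L -> fault, evict Q, frames [Y, K, L]
Q -> fault, evict Y, frames [K, L, Q]
K -> hit
Z -> fault, evict L, frames [Q, K, Z]
C -> fault, evict Q, frames [K, Z, C]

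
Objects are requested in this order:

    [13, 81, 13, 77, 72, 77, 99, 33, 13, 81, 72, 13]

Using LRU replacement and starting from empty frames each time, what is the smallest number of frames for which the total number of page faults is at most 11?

f=1: 12 faults
f=2: 10 faults
f=3: 9 faults
f=4: 9 faults
f=5: 8 faults
f=6: 6 faults
Smallest f with faults ≤ 11 is 2.

2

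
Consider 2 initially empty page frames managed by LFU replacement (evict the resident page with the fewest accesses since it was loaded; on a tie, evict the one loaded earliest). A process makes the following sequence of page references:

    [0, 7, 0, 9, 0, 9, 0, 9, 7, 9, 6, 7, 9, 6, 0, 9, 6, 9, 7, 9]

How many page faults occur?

0 → fault, frames {0}
7 → fault, frames {0,7}
0 → hit
9 → fault, evict 7, frames {0,9}
0 → hit
9 → hit
0 → hit
9 → hit
7 → fault, evict 9, frames {0,7}
9 → fault, evict 7, frames {0,9}
6 → fault, evict 9, frames {0,6}
7 → fault, evict 6, frames {0,7}
9 → fault, evict 7, frames {0,9}
6 → fault, evict 9, frames {0,6}
0 → hit
9 → fault, evict 6, frames {0,9}
6 → fault, evict 9, frames {0,6}
9 → fault, evict 6, frames {0,9}
7 → fault, evict 9, frames {0,7}
9 → fault, evict 7, frames {0,9}
Page faults: 14.

14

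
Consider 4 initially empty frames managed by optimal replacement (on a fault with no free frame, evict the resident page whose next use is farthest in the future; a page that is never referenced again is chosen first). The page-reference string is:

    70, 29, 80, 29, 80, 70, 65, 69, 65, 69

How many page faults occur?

5

70 → fault, frames [70]
29 → fault, frames [70, 29]
80 → fault, frames [70, 29, 80]
29 → hit
80 → hit
70 → hit
65 → fault, frames [70, 29, 80, 65]
69 → fault, evict 80, frames [70, 29, 65, 69]
65 → hit
69 → hit
Page faults: 5.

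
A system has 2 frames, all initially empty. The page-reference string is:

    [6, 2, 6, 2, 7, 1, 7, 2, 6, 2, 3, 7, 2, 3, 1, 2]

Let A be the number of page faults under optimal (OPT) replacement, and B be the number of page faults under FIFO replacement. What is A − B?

-2

Under OPT: F F . . F F . F F . F F . F F . → 10 faults.
Under FIFO: F F . . F F . F F . F F F F F F → 12 faults.
A − B = 10 − 12 = -2.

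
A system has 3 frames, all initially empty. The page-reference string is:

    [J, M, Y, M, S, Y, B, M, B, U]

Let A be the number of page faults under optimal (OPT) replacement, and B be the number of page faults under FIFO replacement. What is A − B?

-1

Under OPT: F F F . F . F . . F → 6 faults.
Under FIFO: F F F . F . F F . F → 7 faults.
A − B = 6 − 7 = -1.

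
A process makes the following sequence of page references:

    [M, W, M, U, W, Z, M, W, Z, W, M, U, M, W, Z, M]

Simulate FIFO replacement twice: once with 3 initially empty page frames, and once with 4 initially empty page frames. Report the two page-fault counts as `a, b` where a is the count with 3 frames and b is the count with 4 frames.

9, 4

3 frames: F F . F . F F F . . . F . . F F → 9 faults.
4 frames: F F . F . F . . . . . . . . . . → 4 faults.
4 < 9: adding a frame reduced faults, as is typical.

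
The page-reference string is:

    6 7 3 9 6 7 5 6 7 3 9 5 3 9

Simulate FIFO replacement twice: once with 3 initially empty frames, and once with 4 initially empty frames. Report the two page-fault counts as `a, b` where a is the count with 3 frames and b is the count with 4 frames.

3 frames: F F F F F F F . . F F . . . → 9 faults.
4 frames: F F F F . . F F F F F F . . → 10 faults.
10 > 9: adding a frame increased faults — Belady's anomaly.

9, 10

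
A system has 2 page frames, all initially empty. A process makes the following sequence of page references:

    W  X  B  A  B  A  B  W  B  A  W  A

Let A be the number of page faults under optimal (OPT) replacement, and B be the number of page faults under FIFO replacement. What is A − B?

Under OPT: F F F F . . . F . F . . → 6 faults.
Under FIFO: F F F F . . . F F F F . → 8 faults.
A − B = 6 − 8 = -2.

-2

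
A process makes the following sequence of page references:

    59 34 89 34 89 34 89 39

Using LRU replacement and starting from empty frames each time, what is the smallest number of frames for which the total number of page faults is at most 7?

2

f=1: 8 faults
f=2: 4 faults
f=3: 4 faults
f=4: 4 faults
Smallest f with faults ≤ 7 is 2.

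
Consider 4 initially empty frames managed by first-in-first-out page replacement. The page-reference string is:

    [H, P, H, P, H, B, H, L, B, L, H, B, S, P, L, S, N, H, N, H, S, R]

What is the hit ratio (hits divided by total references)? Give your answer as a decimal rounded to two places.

0.64

H -> miss, frames [H]
P -> miss, frames [H, P]
H -> hit
P -> hit
H -> hit
B -> miss, frames [H, P, B]
H -> hit
L -> miss, frames [H, P, B, L]
B -> hit
L -> hit
H -> hit
B -> hit
S -> miss, evict H, frames [P, B, L, S]
P -> hit
L -> hit
S -> hit
N -> miss, evict P, frames [B, L, S, N]
H -> miss, evict B, frames [L, S, N, H]
N -> hit
H -> hit
S -> hit
R -> miss, evict L, frames [S, N, H, R]
Hits: 14 of 22 references → 14/22 = 0.6364.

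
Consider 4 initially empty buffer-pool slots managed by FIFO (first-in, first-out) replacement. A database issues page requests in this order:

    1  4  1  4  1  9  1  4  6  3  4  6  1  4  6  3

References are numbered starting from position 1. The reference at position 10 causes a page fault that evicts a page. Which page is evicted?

pos 1: 1: fault, frames {1}
pos 2: 4: fault, frames {1,4}
pos 3: 1: hit
pos 4: 4: hit
pos 5: 1: hit
pos 6: 9: fault, frames {1,4,9}
pos 7: 1: hit
pos 8: 4: hit
pos 9: 6: fault, frames {1,4,9,6}
pos 10: 3: fault, evict 1, frames {4,9,6,3}
At position 10, page 1 is evicted.

1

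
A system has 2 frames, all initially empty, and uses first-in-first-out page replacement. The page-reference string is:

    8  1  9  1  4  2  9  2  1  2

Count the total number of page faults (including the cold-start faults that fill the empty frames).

8

8: fault, frames {8}
1: fault, frames {8,1}
9: fault, evict 8, frames {1,9}
1: hit
4: fault, evict 1, frames {9,4}
2: fault, evict 9, frames {4,2}
9: fault, evict 4, frames {2,9}
2: hit
1: fault, evict 2, frames {9,1}
2: fault, evict 9, frames {1,2}
Page faults: 8.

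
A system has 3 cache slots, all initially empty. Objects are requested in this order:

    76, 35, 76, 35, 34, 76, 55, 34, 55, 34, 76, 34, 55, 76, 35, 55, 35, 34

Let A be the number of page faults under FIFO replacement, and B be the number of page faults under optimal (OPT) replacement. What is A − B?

Under FIFO: F F . . F . F . . . F . . . F . . F → 7 faults.
Under OPT: F F . . F . F . . . . . . . F . . . → 5 faults.
A − B = 7 − 5 = 2.

2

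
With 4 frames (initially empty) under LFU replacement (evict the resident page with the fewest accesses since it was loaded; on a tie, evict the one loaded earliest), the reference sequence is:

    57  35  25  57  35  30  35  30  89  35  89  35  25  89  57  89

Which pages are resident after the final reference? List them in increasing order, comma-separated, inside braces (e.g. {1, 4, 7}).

{30, 35, 57, 89}

57 -> miss, frames (57)
35 -> miss, frames (57 35)
25 -> miss, frames (57 35 25)
57 -> hit
35 -> hit
30 -> miss, frames (57 35 25 30)
35 -> hit
30 -> hit
89 -> miss, evict 25, frames (57 35 30 89)
35 -> hit
89 -> hit
35 -> hit
25 -> miss, evict 57, frames (35 30 89 25)
89 -> hit
57 -> miss, evict 25, frames (35 30 89 57)
89 -> hit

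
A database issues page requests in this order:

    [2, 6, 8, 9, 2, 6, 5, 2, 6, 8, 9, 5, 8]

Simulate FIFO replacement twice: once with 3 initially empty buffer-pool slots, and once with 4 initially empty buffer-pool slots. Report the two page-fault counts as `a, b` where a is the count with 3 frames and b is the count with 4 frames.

3 frames: F F F F F F F . . F F . . → 9 faults.
4 frames: F F F F . . F F F F F F . → 10 faults.
10 > 9: adding a frame increased faults — Belady's anomaly.

9, 10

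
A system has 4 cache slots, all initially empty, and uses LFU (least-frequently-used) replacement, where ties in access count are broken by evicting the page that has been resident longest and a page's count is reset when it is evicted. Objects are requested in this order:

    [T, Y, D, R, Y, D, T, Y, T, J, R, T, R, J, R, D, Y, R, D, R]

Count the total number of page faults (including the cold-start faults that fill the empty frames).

T: fault, frames [T]
Y: fault, frames [T, Y]
D: fault, frames [T, Y, D]
R: fault, frames [T, Y, D, R]
Y: hit
D: hit
T: hit
Y: hit
T: hit
J: fault, evict R, frames [T, Y, D, J]
R: fault, evict J, frames [T, Y, D, R]
T: hit
R: hit
J: fault, evict D, frames [T, Y, R, J]
R: hit
D: fault, evict J, frames [T, Y, R, D]
Y: hit
R: hit
D: hit
R: hit
Page faults: 8.

8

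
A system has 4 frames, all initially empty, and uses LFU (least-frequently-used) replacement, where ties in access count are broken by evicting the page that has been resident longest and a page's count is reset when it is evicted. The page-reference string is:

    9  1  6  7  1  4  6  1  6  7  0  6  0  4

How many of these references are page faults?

7

9: miss, frames {9}
1: miss, frames {9,1}
6: miss, frames {9,1,6}
7: miss, frames {9,1,6,7}
1: hit
4: miss, evict 9, frames {1,6,7,4}
6: hit
1: hit
6: hit
7: hit
0: miss, evict 4, frames {1,6,7,0}
6: hit
0: hit
4: miss, evict 7, frames {1,6,0,4}
Page faults: 7.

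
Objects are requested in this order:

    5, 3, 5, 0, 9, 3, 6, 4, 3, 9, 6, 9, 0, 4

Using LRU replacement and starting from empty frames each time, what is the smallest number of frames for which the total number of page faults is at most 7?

f=1: 14 faults
f=2: 12 faults
f=3: 11 faults
f=4: 8 faults
f=5: 6 faults
f=6: 6 faults
Smallest f with faults ≤ 7 is 5.

5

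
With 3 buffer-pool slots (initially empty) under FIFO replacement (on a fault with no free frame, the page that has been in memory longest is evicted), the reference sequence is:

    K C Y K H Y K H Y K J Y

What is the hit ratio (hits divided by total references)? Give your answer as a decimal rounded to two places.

K: miss, frames (K)
C: miss, frames (K C)
Y: miss, frames (K C Y)
K: hit
H: miss, evict K, frames (C Y H)
Y: hit
K: miss, evict C, frames (Y H K)
H: hit
Y: hit
K: hit
J: miss, evict Y, frames (H K J)
Y: miss, evict H, frames (K J Y)
Hits: 5 of 12 references → 5/12 = 0.4167.

0.42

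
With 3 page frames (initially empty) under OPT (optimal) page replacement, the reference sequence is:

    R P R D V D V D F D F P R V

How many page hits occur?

R: miss, frames {R}
P: miss, frames {R,P}
R: hit
D: miss, frames {R,P,D}
V: miss, evict R, frames {P,D,V}
D: hit
V: hit
D: hit
F: miss, evict V, frames {P,D,F}
D: hit
F: hit
P: hit
R: miss, evict F, frames {P,D,R}
V: miss, evict R, frames {P,D,V}
Hits: 7.

7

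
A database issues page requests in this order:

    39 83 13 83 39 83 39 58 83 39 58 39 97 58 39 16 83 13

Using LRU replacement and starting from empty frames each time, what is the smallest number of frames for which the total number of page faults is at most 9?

f=1: 18 faults
f=2: 14 faults
f=3: 8 faults
f=4: 8 faults
f=5: 7 faults
f=6: 6 faults
Smallest f with faults ≤ 9 is 3.

3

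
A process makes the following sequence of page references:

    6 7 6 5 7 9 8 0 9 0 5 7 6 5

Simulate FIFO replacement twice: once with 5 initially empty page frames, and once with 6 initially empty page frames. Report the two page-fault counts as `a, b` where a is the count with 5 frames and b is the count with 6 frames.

7, 6

5 frames: F F . F . F F F . . . . F . → 7 faults.
6 frames: F F . F . F F F . . . . . . → 6 faults.
6 < 7: adding a frame reduced faults, as is typical.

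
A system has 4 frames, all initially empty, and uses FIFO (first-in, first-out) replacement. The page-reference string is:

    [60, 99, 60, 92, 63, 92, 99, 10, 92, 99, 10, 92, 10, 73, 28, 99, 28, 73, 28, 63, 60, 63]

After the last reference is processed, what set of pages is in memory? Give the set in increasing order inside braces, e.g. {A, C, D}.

{28, 60, 63, 99}

60 → miss, frames {60}
99 → miss, frames {60,99}
60 → hit
92 → miss, frames {60,99,92}
63 → miss, frames {60,99,92,63}
92 → hit
99 → hit
10 → miss, evict 60, frames {99,92,63,10}
92 → hit
99 → hit
10 → hit
92 → hit
10 → hit
73 → miss, evict 99, frames {92,63,10,73}
28 → miss, evict 92, frames {63,10,73,28}
99 → miss, evict 63, frames {10,73,28,99}
28 → hit
73 → hit
28 → hit
63 → miss, evict 10, frames {73,28,99,63}
60 → miss, evict 73, frames {28,99,63,60}
63 → hit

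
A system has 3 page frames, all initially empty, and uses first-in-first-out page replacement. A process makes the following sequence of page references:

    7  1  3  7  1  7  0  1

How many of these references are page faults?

7: miss, frames {7}
1: miss, frames {7,1}
3: miss, frames {7,1,3}
7: hit
1: hit
7: hit
0: miss, evict 7, frames {1,3,0}
1: hit
Page faults: 4.

4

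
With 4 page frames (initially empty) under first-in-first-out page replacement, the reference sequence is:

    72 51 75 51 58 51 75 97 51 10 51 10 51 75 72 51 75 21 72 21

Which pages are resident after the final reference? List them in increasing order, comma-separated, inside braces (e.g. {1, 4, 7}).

72: fault, frames {72}
51: fault, frames {72,51}
75: fault, frames {72,51,75}
51: hit
58: fault, frames {72,51,75,58}
51: hit
75: hit
97: fault, evict 72, frames {51,75,58,97}
51: hit
10: fault, evict 51, frames {75,58,97,10}
51: fault, evict 75, frames {58,97,10,51}
10: hit
51: hit
75: fault, evict 58, frames {97,10,51,75}
72: fault, evict 97, frames {10,51,75,72}
51: hit
75: hit
21: fault, evict 10, frames {51,75,72,21}
72: hit
21: hit

{21, 51, 72, 75}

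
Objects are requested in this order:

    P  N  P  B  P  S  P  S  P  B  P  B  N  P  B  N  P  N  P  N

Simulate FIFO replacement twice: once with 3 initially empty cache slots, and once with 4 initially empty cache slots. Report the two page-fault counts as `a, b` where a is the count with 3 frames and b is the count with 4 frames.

3 frames: F F . F . F F . . . . . F . F . . . . . → 7 faults.
4 frames: F F . F . F . . . . . . . . . . . . . . → 4 faults.
4 < 7: adding a frame reduced faults, as is typical.

7, 4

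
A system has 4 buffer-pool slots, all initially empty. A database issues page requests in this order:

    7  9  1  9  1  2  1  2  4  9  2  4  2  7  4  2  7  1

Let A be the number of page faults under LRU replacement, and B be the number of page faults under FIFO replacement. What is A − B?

1

Under LRU: F F F . . F . . F . . . . F . . . F → 7 faults.
Under FIFO: F F F . . F . . F . . . . F . . . . → 6 faults.
A − B = 7 − 6 = 1.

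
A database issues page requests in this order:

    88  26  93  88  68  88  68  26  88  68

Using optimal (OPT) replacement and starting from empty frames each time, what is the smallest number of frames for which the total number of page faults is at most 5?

f=1: 10 faults
f=2: 6 faults
f=3: 4 faults
f=4: 4 faults
Smallest f with faults ≤ 5 is 3.

3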